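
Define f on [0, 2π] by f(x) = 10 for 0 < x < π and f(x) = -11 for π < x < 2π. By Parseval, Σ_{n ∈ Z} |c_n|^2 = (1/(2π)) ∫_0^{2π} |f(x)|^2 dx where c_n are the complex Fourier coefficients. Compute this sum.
Σ |c_n|^2 = 221/2

Parseval equates the L^2 energy of f (normalised by 1/(2π)) with the ℓ^2 sum of its Fourier coefficients: (1/(2π)) ∫_0^{2π} |f|^2 = Σ |c_n|^2.
Compute the left side: (1/(2π)) [∫_0^π 10^2 dx + ∫_π^{2π} (-11)^2 dx] = (1/(2π)) · (100π + 121π) = (100 + 121)/2 = 221/2.
So Σ_{n ∈ Z} |c_n|^2 = 221/2.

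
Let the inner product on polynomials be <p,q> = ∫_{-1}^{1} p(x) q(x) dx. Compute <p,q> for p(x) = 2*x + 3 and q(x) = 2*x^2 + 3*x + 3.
<p,q> = 26

Expand the product: p(x)·q(x) = 4*x^3 + 12*x^2 + 15*x + 9.
∫_{-1}^{1} of each monomial x^k gives [2/(k+1) if k even, 0 if k odd]. Integrating term-by-term (or equivalently evaluating the antiderivative F(x) = x^4 + 4*x^3 + 15*x^2/2 + 9*x at the endpoints):
  F(1) − F(−1) = 43/2 − (-9/2) = 26.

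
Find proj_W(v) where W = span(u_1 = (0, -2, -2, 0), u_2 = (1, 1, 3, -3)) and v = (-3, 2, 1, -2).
proj_W(v) = (1/6, 4/3, 5/3, -1/2)

Set up U = [u_1 | ... | u_2] ∈ R^(4×2). The projector onto W = col(U) is P = U (U^T U)^(-1) U^T.
Compute U^T U =
  [8, -8]
  [-8, 20],
and U^T v = (-6, 8).
Solve U^T U · c = U^T v for the coefficients: c = (-7/12, 1/6). The projection is proj_W(v) = U c.
Check: (v - proj_W(v)) · u_1 = 0  (should be 0).
Check: (v - proj_W(v)) · u_2 = 0  (should be 0).
Result: proj_W(v) = (1/6, 4/3, 5/3, -1/2).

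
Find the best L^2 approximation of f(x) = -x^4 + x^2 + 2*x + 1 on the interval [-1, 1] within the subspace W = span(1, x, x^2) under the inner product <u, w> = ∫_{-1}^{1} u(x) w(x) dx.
g(x) = x^2/7 + 2*x + 38/35

The best approximation g ∈ W is the orthogonal projection of f onto W. Writing g = a_0 + a_1 x + a_2 x^2, the coefficients solve the normal equations G · a = b where
  G_{ij} = <φ_i, φ_j> and b_i = <f, φ_i>, with φ_0 = 1, φ_1 = x, φ_2 = x^2.
G =
  [2, 0, 2/3]
  [0, 2/3, 0]
  [2/3, 0, 2/5],
b = (34/15, 4/3, 82/105).
Solving gives a_0 = 38/35, a_1 = 2, a_2 = 1/7, so
  g(x) = x^2/7 + 2*x + 38/35.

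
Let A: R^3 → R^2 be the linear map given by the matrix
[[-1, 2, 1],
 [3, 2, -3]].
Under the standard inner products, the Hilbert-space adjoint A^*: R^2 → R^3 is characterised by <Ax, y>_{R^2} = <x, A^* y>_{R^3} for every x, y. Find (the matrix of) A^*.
A^* = A^T =
[[-1, 3],
 [2, 2],
 [1, -3]]

For real matrices with standard dot products, the defining identity <Ax, y> = <x, A^* y> gives (Ax)^T y = x^T (A^*) y, i.e. x^T A^T y = x^T (A^*) y. Since this holds for all x, y, we must have A^* = A^T. Therefore
A^* =
[[-1, 3],
 [2, 2],
 [1, -3]].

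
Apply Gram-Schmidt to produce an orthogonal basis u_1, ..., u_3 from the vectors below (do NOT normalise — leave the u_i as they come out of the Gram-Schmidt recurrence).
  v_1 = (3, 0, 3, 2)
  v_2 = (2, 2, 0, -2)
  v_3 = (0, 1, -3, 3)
Orthogonal basis:
  u_1 = (3, 0, 3, 2)
  u_2 = (19/11, 2, -3/11, -24/11)
  u_3 = (62/65, 106/65, -174/65, 168/65)

Apply the Gram-Schmidt recurrence
  u_1 = v_1
  u_i = v_i − Σ_{j<i} ((v_i · u_j) / (u_j · u_j)) · u_j.

Step by step this gives:
  u_1 = (3, 0, 3, 2)
  u_2 = (19/11, 2, -3/11, -24/11)
  u_3 = (62/65, 106/65, -174/65, 168/65)

Orthogonality check:
  u_2 · u_1 = 0 (should be 0)
  u_3 · u_1 = 0 (should be 0)
  u_3 · u_2 = 0 (should be 0)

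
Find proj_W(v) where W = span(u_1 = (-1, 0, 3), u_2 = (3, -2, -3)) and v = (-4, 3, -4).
proj_W(v) = (-55/19, 78/19, -69/19)

Set up U = [u_1 | ... | u_2] ∈ R^(3×2). The projector onto W = col(U) is P = U (U^T U)^(-1) U^T.
Compute U^T U =
  [10, -12]
  [-12, 22],
and U^T v = (-8, -6).
Solve U^T U · c = U^T v for the coefficients: c = (-62/19, -39/19). The projection is proj_W(v) = U c.
Check: (v - proj_W(v)) · u_1 = 0  (should be 0).
Check: (v - proj_W(v)) · u_2 = 0  (should be 0).
Result: proj_W(v) = (-55/19, 78/19, -69/19).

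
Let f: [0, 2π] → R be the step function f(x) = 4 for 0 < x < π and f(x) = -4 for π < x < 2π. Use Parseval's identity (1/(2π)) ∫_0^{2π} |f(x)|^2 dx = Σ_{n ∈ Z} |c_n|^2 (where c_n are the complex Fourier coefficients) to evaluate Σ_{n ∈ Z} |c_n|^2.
Σ |c_n|^2 = 16

Parseval equates the L^2 energy of f (normalised by 1/(2π)) with the ℓ^2 sum of its Fourier coefficients: (1/(2π)) ∫_0^{2π} |f|^2 = Σ |c_n|^2.
Compute the left side: (1/(2π)) [∫_0^π 4^2 dx + ∫_π^{2π} (-4)^2 dx] = (1/(2π)) · (16π + 16π) = (16 + 16)/2 = 16.
So Σ_{n ∈ Z} |c_n|^2 = 16.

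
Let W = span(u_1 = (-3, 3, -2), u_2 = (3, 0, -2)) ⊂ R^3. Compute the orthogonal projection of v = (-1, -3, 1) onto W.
proj_W(v) = (-7/29, -43/29, 62/29)

Set up U = [u_1 | ... | u_2] ∈ R^(3×2). The projector onto W = col(U) is P = U (U^T U)^(-1) U^T.
Compute U^T U =
  [22, -5]
  [-5, 13],
and U^T v = (-8, -5).
Solve U^T U · c = U^T v for the coefficients: c = (-43/87, -50/87). The projection is proj_W(v) = U c.
Check: (v - proj_W(v)) · u_1 = 0  (should be 0).
Check: (v - proj_W(v)) · u_2 = 0  (should be 0).
Result: proj_W(v) = (-7/29, -43/29, 62/29).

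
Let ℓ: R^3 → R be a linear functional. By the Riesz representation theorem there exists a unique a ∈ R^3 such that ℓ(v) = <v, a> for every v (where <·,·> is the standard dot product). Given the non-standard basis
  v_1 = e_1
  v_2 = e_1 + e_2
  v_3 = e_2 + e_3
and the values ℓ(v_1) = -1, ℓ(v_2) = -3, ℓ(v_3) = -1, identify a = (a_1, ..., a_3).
a = (-1, -2, 1)

Write a = (a_1, ..., a_3) in the standard basis. For each basis vector v_i, ℓ(v_i) = <v_i, a> is a linear equation in the a_j's. Collect the n equations into a matrix system V a = ℓ, where row i of V is v_i (expressed in the standard basis). Since V is invertible (lower-triangular with 1s on the diagonal, up to permutation), solve by back-substitution:
  V =
[[1, 0, 0],
 [1, 1, 0],
 [0, 1, 1]]
  V a = (-1, -3, -1)
Solving gives a = (-1, -2, 1).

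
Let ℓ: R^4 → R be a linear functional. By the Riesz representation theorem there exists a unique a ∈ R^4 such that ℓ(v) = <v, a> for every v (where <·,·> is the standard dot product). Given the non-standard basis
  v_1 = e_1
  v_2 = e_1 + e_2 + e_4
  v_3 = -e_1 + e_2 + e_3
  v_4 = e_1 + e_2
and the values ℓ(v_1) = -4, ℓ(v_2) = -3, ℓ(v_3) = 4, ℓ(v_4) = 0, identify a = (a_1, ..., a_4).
a = (-4, 4, -4, -3)

Write a = (a_1, ..., a_4) in the standard basis. For each basis vector v_i, ℓ(v_i) = <v_i, a> is a linear equation in the a_j's. Collect the n equations into a matrix system V a = ℓ, where row i of V is v_i (expressed in the standard basis). Since V is invertible (lower-triangular with 1s on the diagonal, up to permutation), solve by back-substitution:
  V =
[[1, 0, 0, 0],
 [1, 1, 0, 1],
 [-1, 1, 1, 0],
 [1, 1, 0, 0]]
  V a = (-4, -3, 4, 0)
Solving gives a = (-4, 4, -4, -3).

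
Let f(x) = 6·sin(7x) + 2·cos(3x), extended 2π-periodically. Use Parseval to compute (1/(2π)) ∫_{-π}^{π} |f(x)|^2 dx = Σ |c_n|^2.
Σ |c_n|^2 = 20

Expand |f|^2 and use orthogonality of {sin(nx), cos(mx)} on [-π, π]:
  ∫_{-π}^{π} sin(nx)^2 dx = π, ∫ cos(mx)^2 dx = π, and cross terms integrate to 0.
So ∫_{-π}^{π} f(x)^2 dx = 6^2 · π + 2^2 · π = (36 + 4)π.
Divide by 2π: (36 + 4)/2 = 20.
By Parseval, this equals Σ |c_n|^2.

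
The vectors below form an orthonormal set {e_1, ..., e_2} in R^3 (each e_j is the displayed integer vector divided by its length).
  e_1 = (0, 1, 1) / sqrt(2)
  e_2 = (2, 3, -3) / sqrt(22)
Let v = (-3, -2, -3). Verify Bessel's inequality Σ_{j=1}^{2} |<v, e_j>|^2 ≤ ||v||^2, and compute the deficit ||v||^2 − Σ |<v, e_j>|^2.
Σ |<v, e_j>|^2 = 142/11; ||v||^2 = 22; deficit = 100/11

Write each e_j = u_j / sqrt(<u_j, u_j>) where u_j is the displayed integer vector. Then <v, e_j> = <v, u_j> / sqrt(<u_j, u_j>), so |<v, e_j>|^2 = <v, u_j>^2 / <u_j, u_j>.
Coefficients: <v, e_1> = -5/sqrt(2), <v, e_2> = -3/sqrt(22).
Square and sum: Σ |<v, e_j>|^2 = 142/11.
Compute ||v||^2 = v·v = 22.
Deficit = 22 − 142/11 = 100/11 ≥ 0, confirming Bessel's inequality. (The deficit equals ||v − Σ <v,e_j> e_j||^2, the squared distance from v to span{e_j}.)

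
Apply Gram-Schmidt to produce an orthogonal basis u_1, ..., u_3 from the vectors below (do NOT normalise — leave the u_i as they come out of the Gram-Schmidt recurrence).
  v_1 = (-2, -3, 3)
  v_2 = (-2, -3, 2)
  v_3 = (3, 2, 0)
Orthogonal basis:
  u_1 = (-2, -3, 3)
  u_2 = (-3/11, -9/22, -13/22)
  u_3 = (15/13, -10/13, 0)

Apply the Gram-Schmidt recurrence
  u_1 = v_1
  u_i = v_i − Σ_{j<i} ((v_i · u_j) / (u_j · u_j)) · u_j.

Step by step this gives:
  u_1 = (-2, -3, 3)
  u_2 = (-3/11, -9/22, -13/22)
  u_3 = (15/13, -10/13, 0)

Orthogonality check:
  u_2 · u_1 = 0 (should be 0)
  u_3 · u_1 = 0 (should be 0)
  u_3 · u_2 = 0 (should be 0)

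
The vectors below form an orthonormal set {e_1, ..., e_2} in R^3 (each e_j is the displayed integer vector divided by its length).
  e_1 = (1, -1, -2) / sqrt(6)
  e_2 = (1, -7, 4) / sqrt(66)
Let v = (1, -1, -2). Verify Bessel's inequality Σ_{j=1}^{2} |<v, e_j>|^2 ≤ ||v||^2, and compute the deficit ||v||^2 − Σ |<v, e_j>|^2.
Σ |<v, e_j>|^2 = 6; ||v||^2 = 6; deficit = 0

Write each e_j = u_j / sqrt(<u_j, u_j>) where u_j is the displayed integer vector. Then <v, e_j> = <v, u_j> / sqrt(<u_j, u_j>), so |<v, e_j>|^2 = <v, u_j>^2 / <u_j, u_j>.
Coefficients: <v, e_1> = 6/sqrt(6), <v, e_2> = 0/sqrt(66).
Square and sum: Σ |<v, e_j>|^2 = 6.
Compute ||v||^2 = v·v = 6.
Deficit = 6 − 6 = 0 ≥ 0, confirming Bessel's inequality. (The deficit equals ||v − Σ <v,e_j> e_j||^2, the squared distance from v to span{e_j}.)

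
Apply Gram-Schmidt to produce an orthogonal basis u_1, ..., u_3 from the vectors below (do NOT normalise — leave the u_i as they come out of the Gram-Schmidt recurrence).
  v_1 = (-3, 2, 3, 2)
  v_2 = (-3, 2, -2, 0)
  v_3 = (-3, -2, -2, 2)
Orthogonal basis:
  u_1 = (-3, 2, 3, 2)
  u_2 = (-57/26, 19/13, -73/26, -7/13)
  u_3 = (-192/131, -396/131, -108/131, 270/131)

Apply the Gram-Schmidt recurrence
  u_1 = v_1
  u_i = v_i − Σ_{j<i} ((v_i · u_j) / (u_j · u_j)) · u_j.

Step by step this gives:
  u_1 = (-3, 2, 3, 2)
  u_2 = (-57/26, 19/13, -73/26, -7/13)
  u_3 = (-192/131, -396/131, -108/131, 270/131)

Orthogonality check:
  u_2 · u_1 = 0 (should be 0)
  u_3 · u_1 = 0 (should be 0)
  u_3 · u_2 = 0 (should be 0)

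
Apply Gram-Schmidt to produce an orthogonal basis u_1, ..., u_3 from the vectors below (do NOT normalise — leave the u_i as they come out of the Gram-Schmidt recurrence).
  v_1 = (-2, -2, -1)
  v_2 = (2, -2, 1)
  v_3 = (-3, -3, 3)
Orthogonal basis:
  u_1 = (-2, -2, -1)
  u_2 = (16/9, -20/9, 8/9)
  u_3 = (-9/5, 0, 18/5)

Apply the Gram-Schmidt recurrence
  u_1 = v_1
  u_i = v_i − Σ_{j<i} ((v_i · u_j) / (u_j · u_j)) · u_j.

Step by step this gives:
  u_1 = (-2, -2, -1)
  u_2 = (16/9, -20/9, 8/9)
  u_3 = (-9/5, 0, 18/5)

Orthogonality check:
  u_2 · u_1 = 0 (should be 0)
  u_3 · u_1 = 0 (should be 0)
  u_3 · u_2 = 0 (should be 0)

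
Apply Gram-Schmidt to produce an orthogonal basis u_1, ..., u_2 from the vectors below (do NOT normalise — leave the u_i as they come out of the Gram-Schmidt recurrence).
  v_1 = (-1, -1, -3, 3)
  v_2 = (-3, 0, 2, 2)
Orthogonal basis:
  u_1 = (-1, -1, -3, 3)
  u_2 = (-57/20, 3/20, 49/20, 31/20)

Apply the Gram-Schmidt recurrence
  u_1 = v_1
  u_i = v_i − Σ_{j<i} ((v_i · u_j) / (u_j · u_j)) · u_j.

Step by step this gives:
  u_1 = (-1, -1, -3, 3)
  u_2 = (-57/20, 3/20, 49/20, 31/20)

Orthogonality check:
  u_2 · u_1 = 0 (should be 0)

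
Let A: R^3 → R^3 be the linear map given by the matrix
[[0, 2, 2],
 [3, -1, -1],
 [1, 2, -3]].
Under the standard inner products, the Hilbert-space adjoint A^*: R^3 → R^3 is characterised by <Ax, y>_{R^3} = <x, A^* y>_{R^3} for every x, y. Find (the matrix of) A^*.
A^* = A^T =
[[0, 3, 1],
 [2, -1, 2],
 [2, -1, -3]]

For real matrices with standard dot products, the defining identity <Ax, y> = <x, A^* y> gives (Ax)^T y = x^T (A^*) y, i.e. x^T A^T y = x^T (A^*) y. Since this holds for all x, y, we must have A^* = A^T. Therefore
A^* =
[[0, 3, 1],
 [2, -1, 2],
 [2, -1, -3]].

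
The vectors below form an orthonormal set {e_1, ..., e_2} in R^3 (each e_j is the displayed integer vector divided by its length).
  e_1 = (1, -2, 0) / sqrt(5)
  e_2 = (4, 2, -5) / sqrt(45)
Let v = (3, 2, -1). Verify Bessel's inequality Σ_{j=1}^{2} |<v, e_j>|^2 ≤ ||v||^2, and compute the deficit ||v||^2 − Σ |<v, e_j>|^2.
Σ |<v, e_j>|^2 = 10; ||v||^2 = 14; deficit = 4

Write each e_j = u_j / sqrt(<u_j, u_j>) where u_j is the displayed integer vector. Then <v, e_j> = <v, u_j> / sqrt(<u_j, u_j>), so |<v, e_j>|^2 = <v, u_j>^2 / <u_j, u_j>.
Coefficients: <v, e_1> = -1/sqrt(5), <v, e_2> = 21/sqrt(45).
Square and sum: Σ |<v, e_j>|^2 = 10.
Compute ||v||^2 = v·v = 14.
Deficit = 14 − 10 = 4 ≥ 0, confirming Bessel's inequality. (The deficit equals ||v − Σ <v,e_j> e_j||^2, the squared distance from v to span{e_j}.)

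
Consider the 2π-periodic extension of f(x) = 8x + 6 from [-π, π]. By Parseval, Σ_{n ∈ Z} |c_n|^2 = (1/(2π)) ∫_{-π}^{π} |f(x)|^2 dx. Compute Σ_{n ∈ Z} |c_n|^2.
Σ |c_n|^2 = 64π^2/3 + 36

Expand and integrate term by term over [-π, π]:
  ∫ (8x)^2 dx = 64·(2π^3/3); ∫ 2·8·(6)·x dx = 0 (odd integrand); ∫ 6^2 dx = 36·2π.
So (1/(2π)) ∫_{-π}^{π} (8x + 6)^2 dx = 64π^2/3 + 36 = 64π^2/3 + 36.
Parseval ⇒ Σ |c_n|^2 = 64π^2/3 + 36.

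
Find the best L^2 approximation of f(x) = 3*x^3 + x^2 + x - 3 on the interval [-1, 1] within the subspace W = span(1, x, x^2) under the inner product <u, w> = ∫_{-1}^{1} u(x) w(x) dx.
g(x) = x^2 + 14*x/5 - 3

The best approximation g ∈ W is the orthogonal projection of f onto W. Writing g = a_0 + a_1 x + a_2 x^2, the coefficients solve the normal equations G · a = b where
  G_{ij} = <φ_i, φ_j> and b_i = <f, φ_i>, with φ_0 = 1, φ_1 = x, φ_2 = x^2.
G =
  [2, 0, 2/3]
  [0, 2/3, 0]
  [2/3, 0, 2/5],
b = (-16/3, 28/15, -8/5).
Solving gives a_0 = -3, a_1 = 14/5, a_2 = 1, so
  g(x) = x^2 + 14*x/5 - 3.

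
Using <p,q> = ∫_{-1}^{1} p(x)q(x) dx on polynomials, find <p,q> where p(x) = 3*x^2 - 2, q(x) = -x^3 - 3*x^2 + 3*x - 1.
<p,q> = 12/5

Expand the product: p(x)·q(x) = -3*x^5 - 9*x^4 + 11*x^3 + 3*x^2 - 6*x + 2.
∫_{-1}^{1} of each monomial x^k gives [2/(k+1) if k even, 0 if k odd]. Integrating term-by-term (or equivalently evaluating the antiderivative F(x) = -x^6/2 - 9*x^5/5 + 11*x^4/4 + x^3 - 3*x^2 + 2*x at the endpoints):
  F(1) − F(−1) = 9/20 − (-39/20) = 12/5.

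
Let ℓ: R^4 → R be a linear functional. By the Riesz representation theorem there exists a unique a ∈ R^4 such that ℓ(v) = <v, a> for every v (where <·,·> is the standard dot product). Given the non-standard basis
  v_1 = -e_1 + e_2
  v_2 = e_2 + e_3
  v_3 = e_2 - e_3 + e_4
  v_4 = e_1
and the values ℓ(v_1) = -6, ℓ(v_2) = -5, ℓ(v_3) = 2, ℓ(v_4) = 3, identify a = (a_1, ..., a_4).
a = (3, -3, -2, 3)

Write a = (a_1, ..., a_4) in the standard basis. For each basis vector v_i, ℓ(v_i) = <v_i, a> is a linear equation in the a_j's. Collect the n equations into a matrix system V a = ℓ, where row i of V is v_i (expressed in the standard basis). Since V is invertible (lower-triangular with 1s on the diagonal, up to permutation), solve by back-substitution:
  V =
[[-1, 1, 0, 0],
 [0, 1, 1, 0],
 [0, 1, -1, 1],
 [1, 0, 0, 0]]
  V a = (-6, -5, 2, 3)
Solving gives a = (3, -3, -2, 3).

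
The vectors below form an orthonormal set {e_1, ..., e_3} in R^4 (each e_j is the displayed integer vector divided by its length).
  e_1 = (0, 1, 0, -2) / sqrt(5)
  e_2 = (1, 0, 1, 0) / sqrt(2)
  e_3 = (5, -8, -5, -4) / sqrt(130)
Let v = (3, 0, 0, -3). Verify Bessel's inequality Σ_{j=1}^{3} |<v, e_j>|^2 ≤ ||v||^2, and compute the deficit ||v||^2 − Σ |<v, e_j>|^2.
Σ |<v, e_j>|^2 = 225/13; ||v||^2 = 18; deficit = 9/13

Write each e_j = u_j / sqrt(<u_j, u_j>) where u_j is the displayed integer vector. Then <v, e_j> = <v, u_j> / sqrt(<u_j, u_j>), so |<v, e_j>|^2 = <v, u_j>^2 / <u_j, u_j>.
Coefficients: <v, e_1> = 6/sqrt(5), <v, e_2> = 3/sqrt(2), <v, e_3> = 27/sqrt(130).
Square and sum: Σ |<v, e_j>|^2 = 225/13.
Compute ||v||^2 = v·v = 18.
Deficit = 18 − 225/13 = 9/13 ≥ 0, confirming Bessel's inequality. (The deficit equals ||v − Σ <v,e_j> e_j||^2, the squared distance from v to span{e_j}.)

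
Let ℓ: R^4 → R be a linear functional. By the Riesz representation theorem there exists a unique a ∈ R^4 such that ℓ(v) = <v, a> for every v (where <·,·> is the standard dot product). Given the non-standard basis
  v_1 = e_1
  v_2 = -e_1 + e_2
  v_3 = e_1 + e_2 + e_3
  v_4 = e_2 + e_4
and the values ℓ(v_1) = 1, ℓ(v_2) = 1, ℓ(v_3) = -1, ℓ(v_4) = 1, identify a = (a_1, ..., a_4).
a = (1, 2, -4, -1)

Write a = (a_1, ..., a_4) in the standard basis. For each basis vector v_i, ℓ(v_i) = <v_i, a> is a linear equation in the a_j's. Collect the n equations into a matrix system V a = ℓ, where row i of V is v_i (expressed in the standard basis). Since V is invertible (lower-triangular with 1s on the diagonal, up to permutation), solve by back-substitution:
  V =
[[1, 0, 0, 0],
 [-1, 1, 0, 0],
 [1, 1, 1, 0],
 [0, 1, 0, 1]]
  V a = (1, 1, -1, 1)
Solving gives a = (1, 2, -4, -1).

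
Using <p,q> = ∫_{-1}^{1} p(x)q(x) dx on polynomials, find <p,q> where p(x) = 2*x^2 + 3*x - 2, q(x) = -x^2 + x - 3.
<p,q> = 158/15

Expand the product: p(x)·q(x) = -2*x^4 - x^3 - x^2 - 11*x + 6.
∫_{-1}^{1} of each monomial x^k gives [2/(k+1) if k even, 0 if k odd]. Integrating term-by-term (or equivalently evaluating the antiderivative F(x) = -2*x^5/5 - x^4/4 - x^3/3 - 11*x^2/2 + 6*x at the endpoints):
  F(1) − F(−1) = -29/60 − (-661/60) = 158/15.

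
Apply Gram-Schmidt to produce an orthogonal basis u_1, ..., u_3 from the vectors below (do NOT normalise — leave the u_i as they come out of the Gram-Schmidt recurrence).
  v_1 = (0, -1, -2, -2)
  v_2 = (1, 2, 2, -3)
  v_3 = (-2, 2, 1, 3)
Orthogonal basis:
  u_1 = (0, -1, -2, -2)
  u_2 = (1, 2, 2, -3)
  u_3 = (-31/18, 13/9, -2/3, -1/18)

Apply the Gram-Schmidt recurrence
  u_1 = v_1
  u_i = v_i − Σ_{j<i} ((v_i · u_j) / (u_j · u_j)) · u_j.

Step by step this gives:
  u_1 = (0, -1, -2, -2)
  u_2 = (1, 2, 2, -3)
  u_3 = (-31/18, 13/9, -2/3, -1/18)

Orthogonality check:
  u_2 · u_1 = 0 (should be 0)
  u_3 · u_1 = 0 (should be 0)
  u_3 · u_2 = 0 (should be 0)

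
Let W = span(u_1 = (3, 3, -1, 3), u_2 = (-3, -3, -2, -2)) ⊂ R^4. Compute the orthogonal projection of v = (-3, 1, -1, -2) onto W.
proj_W(v) = (-87/61, -87/61, -83/122, -127/122)

Set up U = [u_1 | ... | u_2] ∈ R^(4×2). The projector onto W = col(U) is P = U (U^T U)^(-1) U^T.
Compute U^T U =
  [28, -22]
  [-22, 26],
and U^T v = (-11, 12).
Solve U^T U · c = U^T v for the coefficients: c = (-11/122, 47/122). The projection is proj_W(v) = U c.
Check: (v - proj_W(v)) · u_1 = 0  (should be 0).
Check: (v - proj_W(v)) · u_2 = 0  (should be 0).
Result: proj_W(v) = (-87/61, -87/61, -83/122, -127/122).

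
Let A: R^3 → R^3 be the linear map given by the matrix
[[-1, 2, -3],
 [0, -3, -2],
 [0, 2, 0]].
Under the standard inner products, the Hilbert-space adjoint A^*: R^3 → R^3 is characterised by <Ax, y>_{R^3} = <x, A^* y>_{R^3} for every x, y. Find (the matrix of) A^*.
A^* = A^T =
[[-1, 0, 0],
 [2, -3, 2],
 [-3, -2, 0]]

For real matrices with standard dot products, the defining identity <Ax, y> = <x, A^* y> gives (Ax)^T y = x^T (A^*) y, i.e. x^T A^T y = x^T (A^*) y. Since this holds for all x, y, we must have A^* = A^T. Therefore
A^* =
[[-1, 0, 0],
 [2, -3, 2],
 [-3, -2, 0]].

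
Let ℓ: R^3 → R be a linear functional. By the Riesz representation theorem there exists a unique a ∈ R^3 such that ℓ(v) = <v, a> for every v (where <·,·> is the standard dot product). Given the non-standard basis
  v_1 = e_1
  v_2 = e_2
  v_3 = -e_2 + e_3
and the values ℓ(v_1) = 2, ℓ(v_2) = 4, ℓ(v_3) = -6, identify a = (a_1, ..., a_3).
a = (2, 4, -2)

Write a = (a_1, ..., a_3) in the standard basis. For each basis vector v_i, ℓ(v_i) = <v_i, a> is a linear equation in the a_j's. Collect the n equations into a matrix system V a = ℓ, where row i of V is v_i (expressed in the standard basis). Since V is invertible (lower-triangular with 1s on the diagonal, up to permutation), solve by back-substitution:
  V =
[[1, 0, 0],
 [0, 1, 0],
 [0, -1, 1]]
  V a = (2, 4, -6)
Solving gives a = (2, 4, -2).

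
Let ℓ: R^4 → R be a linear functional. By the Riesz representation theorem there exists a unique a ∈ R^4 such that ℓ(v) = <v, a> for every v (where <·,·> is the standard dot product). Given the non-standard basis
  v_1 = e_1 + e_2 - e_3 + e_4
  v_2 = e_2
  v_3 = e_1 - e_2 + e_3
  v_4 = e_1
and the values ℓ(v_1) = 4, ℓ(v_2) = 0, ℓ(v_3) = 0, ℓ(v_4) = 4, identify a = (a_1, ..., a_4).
a = (4, 0, -4, -4)

Write a = (a_1, ..., a_4) in the standard basis. For each basis vector v_i, ℓ(v_i) = <v_i, a> is a linear equation in the a_j's. Collect the n equations into a matrix system V a = ℓ, where row i of V is v_i (expressed in the standard basis). Since V is invertible (lower-triangular with 1s on the diagonal, up to permutation), solve by back-substitution:
  V =
[[1, 1, -1, 1],
 [0, 1, 0, 0],
 [1, -1, 1, 0],
 [1, 0, 0, 0]]
  V a = (4, 0, 0, 4)
Solving gives a = (4, 0, -4, -4).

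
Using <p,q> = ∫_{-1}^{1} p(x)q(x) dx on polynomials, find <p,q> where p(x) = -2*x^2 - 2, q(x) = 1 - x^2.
<p,q> = -16/5

Expand the product: p(x)·q(x) = 2*x^4 - 2.
∫_{-1}^{1} of each monomial x^k gives [2/(k+1) if k even, 0 if k odd]. Integrating term-by-term (or equivalently evaluating the antiderivative F(x) = 2*x^5/5 - 2*x at the endpoints):
  F(1) − F(−1) = -8/5 − (8/5) = -16/5.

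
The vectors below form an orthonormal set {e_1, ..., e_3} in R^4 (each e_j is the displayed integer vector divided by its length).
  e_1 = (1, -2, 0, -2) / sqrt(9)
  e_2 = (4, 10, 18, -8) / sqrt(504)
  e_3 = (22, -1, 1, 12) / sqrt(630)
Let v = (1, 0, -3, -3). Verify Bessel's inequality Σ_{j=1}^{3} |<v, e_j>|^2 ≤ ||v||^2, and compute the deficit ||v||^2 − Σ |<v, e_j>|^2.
Σ |<v, e_j>|^2 = 326/45; ||v||^2 = 19; deficit = 529/45

Write each e_j = u_j / sqrt(<u_j, u_j>) where u_j is the displayed integer vector. Then <v, e_j> = <v, u_j> / sqrt(<u_j, u_j>), so |<v, e_j>|^2 = <v, u_j>^2 / <u_j, u_j>.
Coefficients: <v, e_1> = 7/sqrt(9), <v, e_2> = -26/sqrt(504), <v, e_3> = -17/sqrt(630).
Square and sum: Σ |<v, e_j>|^2 = 326/45.
Compute ||v||^2 = v·v = 19.
Deficit = 19 − 326/45 = 529/45 ≥ 0, confirming Bessel's inequality. (The deficit equals ||v − Σ <v,e_j> e_j||^2, the squared distance from v to span{e_j}.)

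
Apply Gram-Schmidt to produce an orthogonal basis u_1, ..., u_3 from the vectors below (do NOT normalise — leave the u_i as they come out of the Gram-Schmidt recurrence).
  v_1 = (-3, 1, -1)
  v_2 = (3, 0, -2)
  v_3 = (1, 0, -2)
Orthogonal basis:
  u_1 = (-3, 1, -1)
  u_2 = (12/11, 7/11, -29/11)
  u_3 = (-4/47, -18/47, -6/47)

Apply the Gram-Schmidt recurrence
  u_1 = v_1
  u_i = v_i − Σ_{j<i} ((v_i · u_j) / (u_j · u_j)) · u_j.

Step by step this gives:
  u_1 = (-3, 1, -1)
  u_2 = (12/11, 7/11, -29/11)
  u_3 = (-4/47, -18/47, -6/47)

Orthogonality check:
  u_2 · u_1 = 0 (should be 0)
  u_3 · u_1 = 0 (should be 0)
  u_3 · u_2 = 0 (should be 0)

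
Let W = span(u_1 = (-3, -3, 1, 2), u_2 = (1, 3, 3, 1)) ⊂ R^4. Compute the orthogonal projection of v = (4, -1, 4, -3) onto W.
proj_W(v) = (201/137, 303/137, 103/137, -49/137)

Set up U = [u_1 | ... | u_2] ∈ R^(4×2). The projector onto W = col(U) is P = U (U^T U)^(-1) U^T.
Compute U^T U =
  [23, -7]
  [-7, 20],
and U^T v = (-11, 10).
Solve U^T U · c = U^T v for the coefficients: c = (-50/137, 51/137). The projection is proj_W(v) = U c.
Check: (v - proj_W(v)) · u_1 = 0  (should be 0).
Check: (v - proj_W(v)) · u_2 = 0  (should be 0).
Result: proj_W(v) = (201/137, 303/137, 103/137, -49/137).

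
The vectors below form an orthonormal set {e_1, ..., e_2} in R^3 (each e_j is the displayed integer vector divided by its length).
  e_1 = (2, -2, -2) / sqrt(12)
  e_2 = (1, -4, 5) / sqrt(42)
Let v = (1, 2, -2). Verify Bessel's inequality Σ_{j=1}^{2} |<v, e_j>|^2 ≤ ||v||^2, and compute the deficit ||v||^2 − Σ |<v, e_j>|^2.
Σ |<v, e_j>|^2 = 101/14; ||v||^2 = 9; deficit = 25/14

Write each e_j = u_j / sqrt(<u_j, u_j>) where u_j is the displayed integer vector. Then <v, e_j> = <v, u_j> / sqrt(<u_j, u_j>), so |<v, e_j>|^2 = <v, u_j>^2 / <u_j, u_j>.
Coefficients: <v, e_1> = 2/sqrt(12), <v, e_2> = -17/sqrt(42).
Square and sum: Σ |<v, e_j>|^2 = 101/14.
Compute ||v||^2 = v·v = 9.
Deficit = 9 − 101/14 = 25/14 ≥ 0, confirming Bessel's inequality. (The deficit equals ||v − Σ <v,e_j> e_j||^2, the squared distance from v to span{e_j}.)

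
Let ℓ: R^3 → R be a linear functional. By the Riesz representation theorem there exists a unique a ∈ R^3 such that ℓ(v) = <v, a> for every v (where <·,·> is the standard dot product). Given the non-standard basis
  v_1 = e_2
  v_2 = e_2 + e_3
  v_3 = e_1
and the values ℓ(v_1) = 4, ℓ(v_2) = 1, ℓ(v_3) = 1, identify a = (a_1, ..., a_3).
a = (1, 4, -3)

Write a = (a_1, ..., a_3) in the standard basis. For each basis vector v_i, ℓ(v_i) = <v_i, a> is a linear equation in the a_j's. Collect the n equations into a matrix system V a = ℓ, where row i of V is v_i (expressed in the standard basis). Since V is invertible (lower-triangular with 1s on the diagonal, up to permutation), solve by back-substitution:
  V =
[[0, 1, 0],
 [0, 1, 1],
 [1, 0, 0]]
  V a = (4, 1, 1)
Solving gives a = (1, 4, -3).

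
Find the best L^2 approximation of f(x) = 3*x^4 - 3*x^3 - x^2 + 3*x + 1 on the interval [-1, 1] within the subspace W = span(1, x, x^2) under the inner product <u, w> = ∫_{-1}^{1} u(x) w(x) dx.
g(x) = 11*x^2/7 + 6*x/5 + 26/35

The best approximation g ∈ W is the orthogonal projection of f onto W. Writing g = a_0 + a_1 x + a_2 x^2, the coefficients solve the normal equations G · a = b where
  G_{ij} = <φ_i, φ_j> and b_i = <f, φ_i>, with φ_0 = 1, φ_1 = x, φ_2 = x^2.
G =
  [2, 0, 2/3]
  [0, 2/3, 0]
  [2/3, 0, 2/5],
b = (38/15, 4/5, 118/105).
Solving gives a_0 = 26/35, a_1 = 6/5, a_2 = 11/7, so
  g(x) = 11*x^2/7 + 6*x/5 + 26/35.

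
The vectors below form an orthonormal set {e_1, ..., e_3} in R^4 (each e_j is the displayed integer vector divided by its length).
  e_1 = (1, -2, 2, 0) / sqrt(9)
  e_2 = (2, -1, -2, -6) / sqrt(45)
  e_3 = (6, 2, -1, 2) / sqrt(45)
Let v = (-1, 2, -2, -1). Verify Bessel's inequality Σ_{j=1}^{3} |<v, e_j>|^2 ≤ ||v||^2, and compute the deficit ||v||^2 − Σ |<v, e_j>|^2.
Σ |<v, e_j>|^2 = 89/9; ||v||^2 = 10; deficit = 1/9

Write each e_j = u_j / sqrt(<u_j, u_j>) where u_j is the displayed integer vector. Then <v, e_j> = <v, u_j> / sqrt(<u_j, u_j>), so |<v, e_j>|^2 = <v, u_j>^2 / <u_j, u_j>.
Coefficients: <v, e_1> = -9/sqrt(9), <v, e_2> = 6/sqrt(45), <v, e_3> = -2/sqrt(45).
Square and sum: Σ |<v, e_j>|^2 = 89/9.
Compute ||v||^2 = v·v = 10.
Deficit = 10 − 89/9 = 1/9 ≥ 0, confirming Bessel's inequality. (The deficit equals ||v − Σ <v,e_j> e_j||^2, the squared distance from v to span{e_j}.)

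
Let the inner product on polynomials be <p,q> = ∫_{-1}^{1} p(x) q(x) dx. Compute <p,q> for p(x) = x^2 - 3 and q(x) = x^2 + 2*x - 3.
<p,q> = 72/5

Expand the product: p(x)·q(x) = x^4 + 2*x^3 - 6*x^2 - 6*x + 9.
∫_{-1}^{1} of each monomial x^k gives [2/(k+1) if k even, 0 if k odd]. Integrating term-by-term (or equivalently evaluating the antiderivative F(x) = x^5/5 + x^4/2 - 2*x^3 - 3*x^2 + 9*x at the endpoints):
  F(1) − F(−1) = 47/10 − (-97/10) = 72/5.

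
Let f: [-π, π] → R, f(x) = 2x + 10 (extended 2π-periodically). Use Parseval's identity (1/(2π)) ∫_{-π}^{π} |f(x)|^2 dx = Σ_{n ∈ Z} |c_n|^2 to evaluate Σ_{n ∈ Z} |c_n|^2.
Σ |c_n|^2 = 4π^2/3 + 100

Expand and integrate term by term over [-π, π]:
  ∫ (2x)^2 dx = 4·(2π^3/3); ∫ 2·2·(10)·x dx = 0 (odd integrand); ∫ 10^2 dx = 100·2π.
So (1/(2π)) ∫_{-π}^{π} (2x + 10)^2 dx = 4π^2/3 + 100 = 4π^2/3 + 100.
Parseval ⇒ Σ |c_n|^2 = 4π^2/3 + 100.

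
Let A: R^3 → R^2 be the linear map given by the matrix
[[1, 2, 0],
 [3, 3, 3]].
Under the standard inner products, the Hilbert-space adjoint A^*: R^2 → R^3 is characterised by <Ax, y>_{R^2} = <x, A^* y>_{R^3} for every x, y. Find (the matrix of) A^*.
A^* = A^T =
[[1, 3],
 [2, 3],
 [0, 3]]

For real matrices with standard dot products, the defining identity <Ax, y> = <x, A^* y> gives (Ax)^T y = x^T (A^*) y, i.e. x^T A^T y = x^T (A^*) y. Since this holds for all x, y, we must have A^* = A^T. Therefore
A^* =
[[1, 3],
 [2, 3],
 [0, 3]].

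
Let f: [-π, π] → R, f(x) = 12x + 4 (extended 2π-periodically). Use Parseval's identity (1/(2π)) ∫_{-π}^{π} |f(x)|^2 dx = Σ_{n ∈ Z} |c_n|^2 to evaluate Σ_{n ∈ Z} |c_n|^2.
Σ |c_n|^2 = 48π^2 + 16

Expand and integrate term by term over [-π, π]:
  ∫ (12x)^2 dx = 144·(2π^3/3); ∫ 2·12·(4)·x dx = 0 (odd integrand); ∫ 4^2 dx = 16·2π.
So (1/(2π)) ∫_{-π}^{π} (12x + 4)^2 dx = 144π^2/3 + 16 = 48π^2 + 16.
Parseval ⇒ Σ |c_n|^2 = 48π^2 + 16.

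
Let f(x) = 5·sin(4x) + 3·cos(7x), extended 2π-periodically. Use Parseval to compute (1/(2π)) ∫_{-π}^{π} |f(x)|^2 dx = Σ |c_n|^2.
Σ |c_n|^2 = 17

Expand |f|^2 and use orthogonality of {sin(nx), cos(mx)} on [-π, π]:
  ∫_{-π}^{π} sin(nx)^2 dx = π, ∫ cos(mx)^2 dx = π, and cross terms integrate to 0.
So ∫_{-π}^{π} f(x)^2 dx = 5^2 · π + 3^2 · π = (25 + 9)π.
Divide by 2π: (25 + 9)/2 = 17.
By Parseval, this equals Σ |c_n|^2.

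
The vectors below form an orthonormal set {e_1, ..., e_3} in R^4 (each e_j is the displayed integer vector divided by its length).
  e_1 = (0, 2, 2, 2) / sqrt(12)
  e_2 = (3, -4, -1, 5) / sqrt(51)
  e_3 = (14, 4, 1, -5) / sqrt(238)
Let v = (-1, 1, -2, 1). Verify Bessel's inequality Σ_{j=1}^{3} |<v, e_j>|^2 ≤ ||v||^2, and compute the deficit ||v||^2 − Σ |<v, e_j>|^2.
Σ |<v, e_j>|^2 = 17/14; ||v||^2 = 7; deficit = 81/14

Write each e_j = u_j / sqrt(<u_j, u_j>) where u_j is the displayed integer vector. Then <v, e_j> = <v, u_j> / sqrt(<u_j, u_j>), so |<v, e_j>|^2 = <v, u_j>^2 / <u_j, u_j>.
Coefficients: <v, e_1> = 0/sqrt(12), <v, e_2> = 0/sqrt(51), <v, e_3> = -17/sqrt(238).
Square and sum: Σ |<v, e_j>|^2 = 17/14.
Compute ||v||^2 = v·v = 7.
Deficit = 7 − 17/14 = 81/14 ≥ 0, confirming Bessel's inequality. (The deficit equals ||v − Σ <v,e_j> e_j||^2, the squared distance from v to span{e_j}.)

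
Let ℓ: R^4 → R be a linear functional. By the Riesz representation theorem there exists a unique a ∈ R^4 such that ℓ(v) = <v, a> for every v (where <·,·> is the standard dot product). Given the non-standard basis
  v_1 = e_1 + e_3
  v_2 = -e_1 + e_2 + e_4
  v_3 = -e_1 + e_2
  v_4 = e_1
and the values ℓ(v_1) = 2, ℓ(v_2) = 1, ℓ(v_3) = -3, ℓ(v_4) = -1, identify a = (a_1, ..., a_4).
a = (-1, -4, 3, 4)

Write a = (a_1, ..., a_4) in the standard basis. For each basis vector v_i, ℓ(v_i) = <v_i, a> is a linear equation in the a_j's. Collect the n equations into a matrix system V a = ℓ, where row i of V is v_i (expressed in the standard basis). Since V is invertible (lower-triangular with 1s on the diagonal, up to permutation), solve by back-substitution:
  V =
[[1, 0, 1, 0],
 [-1, 1, 0, 1],
 [-1, 1, 0, 0],
 [1, 0, 0, 0]]
  V a = (2, 1, -3, -1)
Solving gives a = (-1, -4, 3, 4).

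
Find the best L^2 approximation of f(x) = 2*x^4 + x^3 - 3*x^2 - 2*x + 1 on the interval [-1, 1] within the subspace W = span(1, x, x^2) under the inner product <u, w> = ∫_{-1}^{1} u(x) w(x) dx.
g(x) = -9*x^2/7 - 7*x/5 + 29/35

The best approximation g ∈ W is the orthogonal projection of f onto W. Writing g = a_0 + a_1 x + a_2 x^2, the coefficients solve the normal equations G · a = b where
  G_{ij} = <φ_i, φ_j> and b_i = <f, φ_i>, with φ_0 = 1, φ_1 = x, φ_2 = x^2.
G =
  [2, 0, 2/3]
  [0, 2/3, 0]
  [2/3, 0, 2/5],
b = (4/5, -14/15, 4/105).
Solving gives a_0 = 29/35, a_1 = -7/5, a_2 = -9/7, so
  g(x) = -9*x^2/7 - 7*x/5 + 29/35.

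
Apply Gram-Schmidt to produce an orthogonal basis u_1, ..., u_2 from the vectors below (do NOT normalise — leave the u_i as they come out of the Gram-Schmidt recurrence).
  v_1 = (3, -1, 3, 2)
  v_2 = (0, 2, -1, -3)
Orthogonal basis:
  u_1 = (3, -1, 3, 2)
  u_2 = (33/23, 35/23, 10/23, -47/23)

Apply the Gram-Schmidt recurrence
  u_1 = v_1
  u_i = v_i − Σ_{j<i} ((v_i · u_j) / (u_j · u_j)) · u_j.

Step by step this gives:
  u_1 = (3, -1, 3, 2)
  u_2 = (33/23, 35/23, 10/23, -47/23)

Orthogonality check:
  u_2 · u_1 = 0 (should be 0)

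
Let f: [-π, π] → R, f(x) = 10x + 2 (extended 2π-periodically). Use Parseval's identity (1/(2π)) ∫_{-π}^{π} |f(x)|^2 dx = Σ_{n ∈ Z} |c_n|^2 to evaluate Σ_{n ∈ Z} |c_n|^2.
Σ |c_n|^2 = 100π^2/3 + 4

Expand and integrate term by term over [-π, π]:
  ∫ (10x)^2 dx = 100·(2π^3/3); ∫ 2·10·(2)·x dx = 0 (odd integrand); ∫ 2^2 dx = 4·2π.
So (1/(2π)) ∫_{-π}^{π} (10x + 2)^2 dx = 100π^2/3 + 4 = 100π^2/3 + 4.
Parseval ⇒ Σ |c_n|^2 = 100π^2/3 + 4.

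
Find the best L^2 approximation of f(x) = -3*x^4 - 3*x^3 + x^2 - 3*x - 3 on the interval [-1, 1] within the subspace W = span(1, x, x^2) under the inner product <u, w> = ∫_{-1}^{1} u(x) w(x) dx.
g(x) = -11*x^2/7 - 24*x/5 - 96/35

The best approximation g ∈ W is the orthogonal projection of f onto W. Writing g = a_0 + a_1 x + a_2 x^2, the coefficients solve the normal equations G · a = b where
  G_{ij} = <φ_i, φ_j> and b_i = <f, φ_i>, with φ_0 = 1, φ_1 = x, φ_2 = x^2.
G =
  [2, 0, 2/3]
  [0, 2/3, 0]
  [2/3, 0, 2/5],
b = (-98/15, -16/5, -86/35).
Solving gives a_0 = -96/35, a_1 = -24/5, a_2 = -11/7, so
  g(x) = -11*x^2/7 - 24*x/5 - 96/35.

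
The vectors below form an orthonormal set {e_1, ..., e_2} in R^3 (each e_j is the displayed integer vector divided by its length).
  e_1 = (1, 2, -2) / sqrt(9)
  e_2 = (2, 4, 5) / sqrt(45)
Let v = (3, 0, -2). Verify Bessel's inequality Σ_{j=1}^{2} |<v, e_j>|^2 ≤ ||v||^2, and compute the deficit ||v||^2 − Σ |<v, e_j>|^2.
Σ |<v, e_j>|^2 = 29/5; ||v||^2 = 13; deficit = 36/5

Write each e_j = u_j / sqrt(<u_j, u_j>) where u_j is the displayed integer vector. Then <v, e_j> = <v, u_j> / sqrt(<u_j, u_j>), so |<v, e_j>|^2 = <v, u_j>^2 / <u_j, u_j>.
Coefficients: <v, e_1> = 7/sqrt(9), <v, e_2> = -4/sqrt(45).
Square and sum: Σ |<v, e_j>|^2 = 29/5.
Compute ||v||^2 = v·v = 13.
Deficit = 13 − 29/5 = 36/5 ≥ 0, confirming Bessel's inequality. (The deficit equals ||v − Σ <v,e_j> e_j||^2, the squared distance from v to span{e_j}.)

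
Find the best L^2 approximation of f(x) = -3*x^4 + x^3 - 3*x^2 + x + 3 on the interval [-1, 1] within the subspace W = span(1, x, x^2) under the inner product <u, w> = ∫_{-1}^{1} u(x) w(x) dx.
g(x) = -39*x^2/7 + 8*x/5 + 114/35

The best approximation g ∈ W is the orthogonal projection of f onto W. Writing g = a_0 + a_1 x + a_2 x^2, the coefficients solve the normal equations G · a = b where
  G_{ij} = <φ_i, φ_j> and b_i = <f, φ_i>, with φ_0 = 1, φ_1 = x, φ_2 = x^2.
G =
  [2, 0, 2/3]
  [0, 2/3, 0]
  [2/3, 0, 2/5],
b = (14/5, 16/15, -2/35).
Solving gives a_0 = 114/35, a_1 = 8/5, a_2 = -39/7, so
  g(x) = -39*x^2/7 + 8*x/5 + 114/35.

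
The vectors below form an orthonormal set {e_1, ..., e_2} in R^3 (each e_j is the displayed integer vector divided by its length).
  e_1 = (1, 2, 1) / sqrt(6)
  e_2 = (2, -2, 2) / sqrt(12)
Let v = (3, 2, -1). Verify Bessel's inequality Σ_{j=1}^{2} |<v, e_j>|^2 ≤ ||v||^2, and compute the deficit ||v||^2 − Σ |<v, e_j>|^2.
Σ |<v, e_j>|^2 = 6; ||v||^2 = 14; deficit = 8

Write each e_j = u_j / sqrt(<u_j, u_j>) where u_j is the displayed integer vector. Then <v, e_j> = <v, u_j> / sqrt(<u_j, u_j>), so |<v, e_j>|^2 = <v, u_j>^2 / <u_j, u_j>.
Coefficients: <v, e_1> = 6/sqrt(6), <v, e_2> = 0/sqrt(12).
Square and sum: Σ |<v, e_j>|^2 = 6.
Compute ||v||^2 = v·v = 14.
Deficit = 14 − 6 = 8 ≥ 0, confirming Bessel's inequality. (The deficit equals ||v − Σ <v,e_j> e_j||^2, the squared distance from v to span{e_j}.)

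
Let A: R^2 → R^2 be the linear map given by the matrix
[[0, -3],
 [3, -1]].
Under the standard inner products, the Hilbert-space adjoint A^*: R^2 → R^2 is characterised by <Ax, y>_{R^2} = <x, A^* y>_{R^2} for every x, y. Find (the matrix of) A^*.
A^* = A^T =
[[0, 3],
 [-3, -1]]

For real matrices with standard dot products, the defining identity <Ax, y> = <x, A^* y> gives (Ax)^T y = x^T (A^*) y, i.e. x^T A^T y = x^T (A^*) y. Since this holds for all x, y, we must have A^* = A^T. Therefore
A^* =
[[0, 3],
 [-3, -1]].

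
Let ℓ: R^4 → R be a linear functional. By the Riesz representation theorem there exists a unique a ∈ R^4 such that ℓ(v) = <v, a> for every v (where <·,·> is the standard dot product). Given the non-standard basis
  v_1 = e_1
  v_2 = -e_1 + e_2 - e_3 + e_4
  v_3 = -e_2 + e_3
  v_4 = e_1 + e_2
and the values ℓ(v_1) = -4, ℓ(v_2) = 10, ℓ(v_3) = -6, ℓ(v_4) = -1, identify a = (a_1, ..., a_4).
a = (-4, 3, -3, 0)

Write a = (a_1, ..., a_4) in the standard basis. For each basis vector v_i, ℓ(v_i) = <v_i, a> is a linear equation in the a_j's. Collect the n equations into a matrix system V a = ℓ, where row i of V is v_i (expressed in the standard basis). Since V is invertible (lower-triangular with 1s on the diagonal, up to permutation), solve by back-substitution:
  V =
[[1, 0, 0, 0],
 [-1, 1, -1, 1],
 [0, -1, 1, 0],
 [1, 1, 0, 0]]
  V a = (-4, 10, -6, -1)
Solving gives a = (-4, 3, -3, 0).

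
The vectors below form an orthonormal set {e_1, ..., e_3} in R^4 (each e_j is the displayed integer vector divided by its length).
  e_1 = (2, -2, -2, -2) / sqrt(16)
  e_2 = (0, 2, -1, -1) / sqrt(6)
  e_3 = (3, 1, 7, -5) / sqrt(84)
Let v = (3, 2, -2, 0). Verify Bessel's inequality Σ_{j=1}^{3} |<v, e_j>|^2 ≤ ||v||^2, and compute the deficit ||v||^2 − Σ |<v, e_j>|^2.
Σ |<v, e_j>|^2 = 117/14; ||v||^2 = 17; deficit = 121/14

Write each e_j = u_j / sqrt(<u_j, u_j>) where u_j is the displayed integer vector. Then <v, e_j> = <v, u_j> / sqrt(<u_j, u_j>), so |<v, e_j>|^2 = <v, u_j>^2 / <u_j, u_j>.
Coefficients: <v, e_1> = 6/sqrt(16), <v, e_2> = 6/sqrt(6), <v, e_3> = -3/sqrt(84).
Square and sum: Σ |<v, e_j>|^2 = 117/14.
Compute ||v||^2 = v·v = 17.
Deficit = 17 − 117/14 = 121/14 ≥ 0, confirming Bessel's inequality. (The deficit equals ||v − Σ <v,e_j> e_j||^2, the squared distance from v to span{e_j}.)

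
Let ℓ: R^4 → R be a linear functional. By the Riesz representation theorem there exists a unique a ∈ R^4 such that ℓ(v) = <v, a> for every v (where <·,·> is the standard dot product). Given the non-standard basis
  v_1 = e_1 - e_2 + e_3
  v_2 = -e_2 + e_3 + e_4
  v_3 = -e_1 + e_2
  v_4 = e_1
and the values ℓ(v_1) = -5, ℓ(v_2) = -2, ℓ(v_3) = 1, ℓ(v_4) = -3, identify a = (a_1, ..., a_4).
a = (-3, -2, -4, 0)

Write a = (a_1, ..., a_4) in the standard basis. For each basis vector v_i, ℓ(v_i) = <v_i, a> is a linear equation in the a_j's. Collect the n equations into a matrix system V a = ℓ, where row i of V is v_i (expressed in the standard basis). Since V is invertible (lower-triangular with 1s on the diagonal, up to permutation), solve by back-substitution:
  V =
[[1, -1, 1, 0],
 [0, -1, 1, 1],
 [-1, 1, 0, 0],
 [1, 0, 0, 0]]
  V a = (-5, -2, 1, -3)
Solving gives a = (-3, -2, -4, 0).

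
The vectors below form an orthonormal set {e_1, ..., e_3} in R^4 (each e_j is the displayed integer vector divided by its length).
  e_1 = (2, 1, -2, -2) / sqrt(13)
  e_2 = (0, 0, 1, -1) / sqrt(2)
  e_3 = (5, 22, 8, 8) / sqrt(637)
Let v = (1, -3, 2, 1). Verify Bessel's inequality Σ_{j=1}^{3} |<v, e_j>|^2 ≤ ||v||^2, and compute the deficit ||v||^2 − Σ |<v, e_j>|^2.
Σ |<v, e_j>|^2 = 629/98; ||v||^2 = 15; deficit = 841/98

Write each e_j = u_j / sqrt(<u_j, u_j>) where u_j is the displayed integer vector. Then <v, e_j> = <v, u_j> / sqrt(<u_j, u_j>), so |<v, e_j>|^2 = <v, u_j>^2 / <u_j, u_j>.
Coefficients: <v, e_1> = -7/sqrt(13), <v, e_2> = 1/sqrt(2), <v, e_3> = -37/sqrt(637).
Square and sum: Σ |<v, e_j>|^2 = 629/98.
Compute ||v||^2 = v·v = 15.
Deficit = 15 − 629/98 = 841/98 ≥ 0, confirming Bessel's inequality. (The deficit equals ||v − Σ <v,e_j> e_j||^2, the squared distance from v to span{e_j}.)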